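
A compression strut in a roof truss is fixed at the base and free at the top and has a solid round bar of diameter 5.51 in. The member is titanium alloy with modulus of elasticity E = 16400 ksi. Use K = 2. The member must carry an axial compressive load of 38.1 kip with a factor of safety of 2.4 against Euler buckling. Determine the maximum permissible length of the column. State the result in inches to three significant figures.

L_max ≈ 142 in

I = πd⁴/64 = π×5.51⁴/64 = 45.25 in⁴
Required critical load P_cr = n·P = 2.4 × 38.1 = 91.44 kip = 9.144×10^4 lb
From P_cr = π²EI/(K·L)²:  L = (1/K)·√(π²EI/P_cr) = (1/2)·√(π²×1.64×10^7×45.25/9.144×10^4)
L = 142 in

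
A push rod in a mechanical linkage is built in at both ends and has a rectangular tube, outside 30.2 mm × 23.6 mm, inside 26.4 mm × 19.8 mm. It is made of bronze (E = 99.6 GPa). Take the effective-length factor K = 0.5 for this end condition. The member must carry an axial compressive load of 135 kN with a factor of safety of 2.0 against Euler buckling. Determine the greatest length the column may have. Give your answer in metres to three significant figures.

L_max ≈ 0.483 m

Weak-axis I_min = (h_o·b_o³ − h_i·b_i³)/12 with b_o = 23.6, b_i = 19.80 mm (shorter outer/inner sides).
I_min = (30.2×23.6³ − 26.40×19.80³)/12 = 1.600×10^4 mm⁴
I = 1.600×10^-8 m⁴
Required critical load P_cr = n·P = 2.0 × 135 = 270.0 kN = 2.700×10^5 N
From P_cr = π²EI/(K·L)²:  L = (1/K)·√(π²EI/P_cr) = (1/0.5)·√(π²×9.96×10^10×1.600×10^-8/2.700×10^5)
L = 0.483 m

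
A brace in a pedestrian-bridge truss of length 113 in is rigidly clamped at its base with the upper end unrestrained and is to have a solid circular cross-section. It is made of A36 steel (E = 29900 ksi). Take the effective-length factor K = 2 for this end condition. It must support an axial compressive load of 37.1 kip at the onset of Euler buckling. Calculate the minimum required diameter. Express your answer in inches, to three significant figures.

L_e = K·L = 2 × 113 = 226.0 in
Required I = P_cr·L_e²/(π²E) = 3.710×10^4 × 226.0² / (π² × 2.99×10^7) = 6.421 in⁴
Solid circle: I = πd⁴/64  ⇒  d = (64I/π)^(1/4) = (64×6.421/π)^(1/4) = 3.38 in

d ≈ 3.38 in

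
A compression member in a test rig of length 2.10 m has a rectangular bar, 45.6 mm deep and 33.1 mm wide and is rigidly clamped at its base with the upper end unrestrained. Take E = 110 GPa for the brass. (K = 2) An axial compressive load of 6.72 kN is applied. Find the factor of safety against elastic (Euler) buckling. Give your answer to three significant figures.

n ≈ 1.26

Buckling occurs about the weak axis: I_min = h·b³/12 with b = 33.1 mm (the shorter side).
I_min = 45.6×33.1³/12 = 1.378×10^5 mm⁴
I = 1.378×10^5 mm⁴ = 1.378×10^-7 m⁴
Effective length L_e = K·L = 2 × 2.10 = 4.200 m
P_cr = π²EI / L_e² = π² × 110×10⁹ × 1.378×10^-7 / 4.200² = 8.481×10^3 N
Factor of safety n = P_cr / P = 8.4813 / 6.72 = 1.26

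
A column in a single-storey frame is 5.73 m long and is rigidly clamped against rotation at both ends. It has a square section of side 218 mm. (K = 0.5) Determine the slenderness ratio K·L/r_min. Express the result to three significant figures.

I = a⁴/12 = 218⁴/12 = 1.882×10^8 mm⁴
A = 4.752×10^4 mm²;  r_min = √(I/A) = √(1.882×10^8/4.752×10^4) = 62.93 mm
L_e = K·L = 0.5 × 5.73 m = 2.865 m = 2865.0 mm
λ = L_e / r_min = 2865.0 / 62.93 = 45.5

λ ≈ 45.5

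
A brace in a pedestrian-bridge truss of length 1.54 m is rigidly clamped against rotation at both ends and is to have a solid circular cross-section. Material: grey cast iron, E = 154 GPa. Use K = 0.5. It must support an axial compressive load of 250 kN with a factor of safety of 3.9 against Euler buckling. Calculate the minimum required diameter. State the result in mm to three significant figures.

Required P_cr = n·P = 3.9 × 250 = 975.0 kN
L_e = K·L = 0.5 × 1.54 = 0.7700 m
Required I = P_cr·L_e²/(π²E) = 9.750×10^5 × 0.7700² / (π² × 1.54×10^11) = 3.803×10^-7 m⁴
I_req = 3.803×10^5 mm⁴
Solid circle: I = πd⁴/64  ⇒  d = (64I/π)^(1/4) = (64×3.803×10^5/π)^(1/4) = 52.8 mm

d ≈ 52.8 mm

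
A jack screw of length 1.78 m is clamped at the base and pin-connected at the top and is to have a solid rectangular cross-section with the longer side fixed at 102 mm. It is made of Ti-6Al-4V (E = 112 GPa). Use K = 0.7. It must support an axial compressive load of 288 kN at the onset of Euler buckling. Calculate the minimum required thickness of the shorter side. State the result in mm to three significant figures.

b ≈ 36.2 mm

L_e = K·L = 0.7 × 1.78 = 1.246 m
Required I = P_cr·L_e²/(π²E) = 2.880×10^5 × 1.246² / (π² × 1.12×10^11) = 4.045×10^-7 m⁴
I_req = 4.045×10^5 mm⁴
Rectangle, weak axis: I_min = h·b³/12 with h = 102 mm fixed  ⇒  b = (12I/h)^(1/3) = 36.2 mm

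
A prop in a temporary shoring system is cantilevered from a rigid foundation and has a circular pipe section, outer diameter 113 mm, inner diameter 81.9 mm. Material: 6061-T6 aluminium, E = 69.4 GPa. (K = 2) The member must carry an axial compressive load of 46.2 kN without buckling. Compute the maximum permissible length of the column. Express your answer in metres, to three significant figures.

L_max ≈ 4.63 m

d_o = 113 mm, d_i = 81.9 mm
I = π(d_o⁴ − d_i⁴)/64 = π(113⁴ − 81.90⁴)/64 = 5.795×10^6 mm⁴
I = 5.795×10^-6 m⁴
At the buckling limit P_cr = P = 4.620×10^4 N
From P_cr = π²EI/(K·L)²:  L = (1/K)·√(π²EI/P_cr) = (1/2)·√(π²×6.94×10^10×5.795×10^-6/4.620×10^4)
L = 4.63 m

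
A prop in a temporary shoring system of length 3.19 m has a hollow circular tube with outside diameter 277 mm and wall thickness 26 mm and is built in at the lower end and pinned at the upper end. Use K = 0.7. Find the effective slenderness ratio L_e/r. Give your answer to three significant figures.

λ ≈ 25.0

Inner diameter d_i = 277 − 2×26 = 225.0 mm
I = π(d_o⁴ − d_i⁴)/64 = π(277⁴ − 225.0⁴)/64 = 1.632×10^8 mm⁴
A = 2.050×10^4 mm²;  r_min = √(I/A) = √(1.632×10^8/2.050×10^4) = 89.22 mm
L_e = K·L = 0.7 × 3.19 m = 2.233 m = 2233.0 mm
λ = L_e / r_min = 2233.0 / 89.22 = 25.0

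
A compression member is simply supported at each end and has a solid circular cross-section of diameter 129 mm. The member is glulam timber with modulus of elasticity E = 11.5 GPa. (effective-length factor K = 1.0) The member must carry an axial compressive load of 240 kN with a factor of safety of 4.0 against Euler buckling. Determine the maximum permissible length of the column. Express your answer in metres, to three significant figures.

I = πd⁴/64 = π×129⁴/64 = 1.359×10^7 mm⁴
I = 1.359×10^-5 m⁴
Required critical load P_cr = n·P = 4.0 × 240 = 960.0 kN = 9.600×10^5 N
From P_cr = π²EI/(K·L)²:  L = (1/K)·√(π²EI/P_cr) = (1/1)·√(π²×1.15×10^10×1.359×10^-5/9.600×10^5)
L = 1.27 m

L_max ≈ 1.27 m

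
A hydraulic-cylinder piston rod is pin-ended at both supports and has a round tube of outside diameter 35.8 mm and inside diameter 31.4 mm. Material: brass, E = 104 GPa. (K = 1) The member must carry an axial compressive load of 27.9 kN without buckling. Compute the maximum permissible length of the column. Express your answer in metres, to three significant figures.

d_o = 35.8 mm, d_i = 31.4 mm
I = π(d_o⁴ − d_i⁴)/64 = π(35.8⁴ − 31.40⁴)/64 = 3.291×10^4 mm⁴
I = 3.291×10^-8 m⁴
At the buckling limit P_cr = P = 2.790×10^4 N
From P_cr = π²EI/(K·L)²:  L = (1/K)·√(π²EI/P_cr) = (1/1)·√(π²×1.04×10^11×3.291×10^-8/2.790×10^4)
L = 1.10 m

L_max ≈ 1.10 m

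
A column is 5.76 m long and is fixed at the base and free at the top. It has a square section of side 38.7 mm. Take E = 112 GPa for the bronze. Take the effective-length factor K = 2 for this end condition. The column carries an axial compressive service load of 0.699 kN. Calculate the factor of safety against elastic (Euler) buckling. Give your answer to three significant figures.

n ≈ 2.23

I = a⁴/12 = 38.7⁴/12 = 1.869×10^5 mm⁴
I = 1.869×10^5 mm⁴ = 1.869×10^-7 m⁴
Effective length L_e = K·L = 2 × 5.76 = 11.52 m
P_cr = π²EI / L_e² = π² × 112×10⁹ × 1.869×10^-7 / 11.52² = 1.557×10^3 N
Factor of safety n = P_cr / P = 1.5570 / 0.699 = 2.23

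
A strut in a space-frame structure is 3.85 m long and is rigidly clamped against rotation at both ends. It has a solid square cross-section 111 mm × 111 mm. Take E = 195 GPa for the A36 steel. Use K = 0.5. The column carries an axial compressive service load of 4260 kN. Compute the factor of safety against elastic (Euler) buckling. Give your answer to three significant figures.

n ≈ 1.54

I = a⁴/12 = 111⁴/12 = 1.265×10^7 mm⁴
I = 1.265×10^7 mm⁴ = 1.265×10^-5 m⁴
Effective length L_e = K·L = 0.5 × 3.85 = 1.925 m
P_cr = π²EI / L_e² = π² × 195×10⁹ × 1.265×10^-5 / 1.925² = 6.570×10^6 N
Factor of safety n = P_cr / P = 6570.3 / 4260 = 1.54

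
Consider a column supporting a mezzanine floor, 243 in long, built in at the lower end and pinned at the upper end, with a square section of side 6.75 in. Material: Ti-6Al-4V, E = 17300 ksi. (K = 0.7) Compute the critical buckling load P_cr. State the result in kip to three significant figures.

I = a⁴/12 = 6.75⁴/12 = 173.0 in⁴
Effective length L_e = K·L = 0.7 × 243 = 170.1 in
P_cr = π²EI / L_e² = π² × 17300×10³ × 173.0 / 170.1² = 1.021×10^6 lb

P_cr ≈ 1020 kip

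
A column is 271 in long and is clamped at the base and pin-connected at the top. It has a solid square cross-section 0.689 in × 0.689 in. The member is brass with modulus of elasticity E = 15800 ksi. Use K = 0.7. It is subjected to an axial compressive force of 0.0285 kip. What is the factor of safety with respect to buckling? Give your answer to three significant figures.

n ≈ 2.86

I = a⁴/12 = 0.689⁴/12 = 1.878×10^-2 in⁴
Effective length L_e = K·L = 0.7 × 271 = 189.7 in
P_cr = π²EI / L_e² = π² × 15800×10³ × 1.878×10^-2 / 189.7² = 81.38 lb
Factor of safety n = P_cr / P = 0.081380 / 0.0285 = 2.86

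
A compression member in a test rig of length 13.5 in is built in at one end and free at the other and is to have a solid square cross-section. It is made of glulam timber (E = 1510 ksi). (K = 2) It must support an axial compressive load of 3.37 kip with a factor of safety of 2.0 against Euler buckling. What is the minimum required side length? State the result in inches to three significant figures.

a ≈ 1.41 in

Required P_cr = n·P = 2.0 × 3.37 = 6.740 kip
L_e = K·L = 2 × 13.5 = 27.00 in
Required I = P_cr·L_e²/(π²E) = 6.740×10^3 × 27.00² / (π² × 1.51×10^6) = 0.3297 in⁴
Solid square: I = a⁴/12  ⇒  a = (12I)^(1/4) = (12×0.3297)^(1/4) = 1.41 in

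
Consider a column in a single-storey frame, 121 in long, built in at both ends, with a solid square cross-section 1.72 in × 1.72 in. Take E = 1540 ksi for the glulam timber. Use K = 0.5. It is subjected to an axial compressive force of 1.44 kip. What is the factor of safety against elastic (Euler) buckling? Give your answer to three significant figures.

n ≈ 2.10

I = a⁴/12 = 1.72⁴/12 = 0.7293 in⁴
Effective length L_e = K·L = 0.5 × 121 = 60.50 in
P_cr = π²EI / L_e² = π² × 1540×10³ × 0.7293 / 60.50² = 3.029×10^3 lb
Factor of safety n = P_cr / P = 3.0286 / 1.44 = 2.10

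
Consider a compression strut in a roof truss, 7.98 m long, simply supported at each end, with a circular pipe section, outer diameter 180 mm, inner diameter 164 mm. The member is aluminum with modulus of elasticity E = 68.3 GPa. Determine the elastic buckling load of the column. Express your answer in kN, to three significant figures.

P_cr ≈ 170 kN

d_o = 180 mm, d_i = 164 mm
I = π(d_o⁴ − d_i⁴)/64 = π(180⁴ − 164.0⁴)/64 = 1.602×10^7 mm⁴
I = 1.602×10^7 mm⁴ = 1.602×10^-5 m⁴
Effective length L_e = K·L = 1 × 7.98 = 7.980 m
P_cr = π²EI / L_e² = π² × 68.3×10⁹ × 1.602×10^-5 / 7.980² = 1.696×10^5 N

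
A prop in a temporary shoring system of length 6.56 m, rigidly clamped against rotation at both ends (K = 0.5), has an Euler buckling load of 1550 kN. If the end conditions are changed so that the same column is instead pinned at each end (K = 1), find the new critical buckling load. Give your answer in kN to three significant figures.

P_cr ≈ 388 kN

P_cr ∝ 1/K², so P_cr,new = P_cr,old × (K_old/K_new)² = 1550 × (0.5/1)²
= 1550 × 0.2500 = 388 kN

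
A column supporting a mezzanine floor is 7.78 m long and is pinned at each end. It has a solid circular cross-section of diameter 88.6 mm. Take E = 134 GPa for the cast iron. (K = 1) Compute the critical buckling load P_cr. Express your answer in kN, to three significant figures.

P_cr ≈ 66.1 kN

I = πd⁴/64 = π×88.6⁴/64 = 3.025×10^6 mm⁴
I = 3.025×10^6 mm⁴ = 3.025×10^-6 m⁴
Effective length L_e = K·L = 1 × 7.78 = 7.780 m
P_cr = π²EI / L_e² = π² × 134×10⁹ × 3.025×10^-6 / 7.780² = 6.609×10^4 N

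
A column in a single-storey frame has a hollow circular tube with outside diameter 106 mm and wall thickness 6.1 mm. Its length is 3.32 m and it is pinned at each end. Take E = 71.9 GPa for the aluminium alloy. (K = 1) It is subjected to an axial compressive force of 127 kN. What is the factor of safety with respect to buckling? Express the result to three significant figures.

Inner diameter d_i = 106 − 2×6.1 = 93.80 mm
I = π(d_o⁴ − d_i⁴)/64 = π(106⁴ − 93.80⁴)/64 = 2.397×10^6 mm⁴
I = 2.397×10^6 mm⁴ = 2.397×10^-6 m⁴
Effective length L_e = K·L = 1 × 3.32 = 3.320 m
P_cr = π²EI / L_e² = π² × 71.9×10⁹ × 2.397×10^-6 / 3.320² = 1.543×10^5 N
Factor of safety n = P_cr / P = 154.33 / 127 = 1.22

n ≈ 1.22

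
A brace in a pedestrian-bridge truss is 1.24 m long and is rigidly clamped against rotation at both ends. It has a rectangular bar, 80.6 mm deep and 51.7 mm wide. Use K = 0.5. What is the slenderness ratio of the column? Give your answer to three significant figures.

λ ≈ 41.5

Buckling occurs about the weak axis: I_min = h·b³/12 with b = 51.7 mm (the shorter side).
I_min = 80.6×51.7³/12 = 9.282×10^5 mm⁴
A = 4.167×10^3 mm²;  r_min = √(I/A) = √(9.282×10^5/4.167×10^3) = 14.92 mm
L_e = K·L = 0.5 × 1.24 m = 0.6200 m = 620.00 mm
λ = L_e / r_min = 620.00 / 14.92 = 41.5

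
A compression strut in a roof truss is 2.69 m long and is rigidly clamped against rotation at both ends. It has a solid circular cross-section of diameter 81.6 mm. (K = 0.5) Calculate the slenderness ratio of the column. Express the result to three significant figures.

λ ≈ 65.9

I = πd⁴/64 = π×81.6⁴/64 = 2.176×10^6 mm⁴
A = 5.230×10^3 mm²;  r_min = √(I/A) = √(2.176×10^6/5.230×10^3) = 20.40 mm
L_e = K·L = 0.5 × 2.69 m = 1.345 m = 1345.0 mm
λ = L_e / r_min = 1345.0 / 20.40 = 65.9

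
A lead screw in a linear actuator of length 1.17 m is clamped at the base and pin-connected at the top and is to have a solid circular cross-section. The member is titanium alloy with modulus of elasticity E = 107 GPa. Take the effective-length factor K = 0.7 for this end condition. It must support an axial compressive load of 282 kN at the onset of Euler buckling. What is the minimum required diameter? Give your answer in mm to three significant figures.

L_e = K·L = 0.7 × 1.17 = 0.8190 m
Required I = P_cr·L_e²/(π²E) = 2.820×10^5 × 0.8190² / (π² × 1.07×10^11) = 1.791×10^-7 m⁴
I_req = 1.791×10^5 mm⁴
Solid circle: I = πd⁴/64  ⇒  d = (64I/π)^(1/4) = (64×1.791×10^5/π)^(1/4) = 43.7 mm

d ≈ 43.7 mm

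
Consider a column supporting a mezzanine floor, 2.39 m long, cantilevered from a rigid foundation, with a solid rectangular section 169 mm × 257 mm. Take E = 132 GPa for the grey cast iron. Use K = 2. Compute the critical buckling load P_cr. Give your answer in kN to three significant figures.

P_cr ≈ 5890 kN

Buckling occurs about the weak axis: I_min = h·b³/12 with b = 169 mm (the shorter side).
I_min = 257×169³/12 = 1.034×10^8 mm⁴
I = 1.034×10^8 mm⁴ = 1.034×10^-4 m⁴
Effective length L_e = K·L = 2 × 2.39 = 4.780 m
P_cr = π²EI / L_e² = π² × 132×10⁹ × 1.034×10^-4 / 4.780² = 5.894×10^6 N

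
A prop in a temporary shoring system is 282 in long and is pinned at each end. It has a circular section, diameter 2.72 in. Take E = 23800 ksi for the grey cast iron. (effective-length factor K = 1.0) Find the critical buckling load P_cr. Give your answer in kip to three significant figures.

P_cr ≈ 7.94 kip

I = πd⁴/64 = π×2.72⁴/64 = 2.687 in⁴
Effective length L_e = K·L = 1 × 282 = 282.0 in
P_cr = π²EI / L_e² = π² × 23800×10³ × 2.687 / 282.0² = 7.936×10^3 lb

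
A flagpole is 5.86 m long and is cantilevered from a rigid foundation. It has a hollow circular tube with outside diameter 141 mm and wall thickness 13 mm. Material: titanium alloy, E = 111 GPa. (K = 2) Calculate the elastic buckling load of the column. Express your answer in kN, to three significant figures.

P_cr ≈ 86.3 kN

Inner diameter d_i = 141 − 2×13 = 115.0 mm
I = π(d_o⁴ − d_i⁴)/64 = π(141⁴ − 115.0⁴)/64 = 1.082×10^7 mm⁴
I = 1.082×10^7 mm⁴ = 1.082×10^-5 m⁴
Effective length L_e = K·L = 2 × 5.86 = 11.72 m
P_cr = π²EI / L_e² = π² × 111×10⁹ × 1.082×10^-5 / 11.72² = 8.627×10^4 N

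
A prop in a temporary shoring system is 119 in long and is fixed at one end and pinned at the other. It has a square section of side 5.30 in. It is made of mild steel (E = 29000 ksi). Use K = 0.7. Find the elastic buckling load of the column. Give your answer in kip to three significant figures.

I = a⁴/12 = 5.30⁴/12 = 65.75 in⁴
Effective length L_e = K·L = 0.7 × 119 = 83.30 in
P_cr = π²EI / L_e² = π² × 29000×10³ × 65.75 / 83.30² = 2.712×10^6 lb

P_cr ≈ 2710 kip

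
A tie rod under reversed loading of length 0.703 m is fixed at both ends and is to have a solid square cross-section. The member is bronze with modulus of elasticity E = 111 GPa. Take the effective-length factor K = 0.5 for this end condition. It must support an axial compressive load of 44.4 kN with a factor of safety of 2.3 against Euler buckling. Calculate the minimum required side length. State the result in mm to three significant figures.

Required P_cr = n·P = 2.3 × 44.4 = 102.1 kN
L_e = K·L = 0.5 × 0.703 = 0.3515 m
Required I = P_cr·L_e²/(π²E) = 1.021×10^5 × 0.3515² / (π² × 1.11×10^11) = 1.152×10^-8 m⁴
I_req = 1.152×10^4 mm⁴
Solid square: I = a⁴/12  ⇒  a = (12I)^(1/4) = (12×1.152×10^4)^(1/4) = 19.3 mm

a ≈ 19.3 mm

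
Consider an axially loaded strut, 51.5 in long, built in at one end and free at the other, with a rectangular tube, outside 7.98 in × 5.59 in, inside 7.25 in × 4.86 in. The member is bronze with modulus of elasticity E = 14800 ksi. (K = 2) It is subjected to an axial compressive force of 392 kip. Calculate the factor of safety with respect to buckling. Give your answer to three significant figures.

Weak-axis I_min = (h_o·b_o³ − h_i·b_i³)/12 with b_o = 5.59, b_i = 4.860 in (shorter outer/inner sides).
I_min = (7.98×5.59³ − 7.250×4.860³)/12 = 46.81 in⁴
Effective length L_e = K·L = 2 × 51.5 = 103.0 in
P_cr = π²EI / L_e² = π² × 14800×10³ × 46.81 / 103.0² = 6.445×10^5 lb
Factor of safety n = P_cr / P = 644.46 / 392 = 1.64

n ≈ 1.64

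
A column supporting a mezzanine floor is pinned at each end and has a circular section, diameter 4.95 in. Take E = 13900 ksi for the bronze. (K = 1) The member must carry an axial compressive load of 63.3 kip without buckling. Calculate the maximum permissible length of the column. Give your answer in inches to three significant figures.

L_max ≈ 253 in

I = πd⁴/64 = π×4.95⁴/64 = 29.47 in⁴
At the buckling limit P_cr = P = 6.330×10^4 lb
From P_cr = π²EI/(K·L)²:  L = (1/K)·√(π²EI/P_cr) = (1/1)·√(π²×1.39×10^7×29.47/6.330×10^4)
L = 253 in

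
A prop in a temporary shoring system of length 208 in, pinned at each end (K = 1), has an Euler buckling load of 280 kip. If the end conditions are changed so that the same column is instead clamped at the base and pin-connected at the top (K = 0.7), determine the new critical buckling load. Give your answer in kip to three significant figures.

P_cr ≈ 571 kip

P_cr ∝ 1/K², so P_cr,new = P_cr,old × (K_old/K_new)² = 280 × (1/0.7)²
= 280 × 2.041 = 571 kip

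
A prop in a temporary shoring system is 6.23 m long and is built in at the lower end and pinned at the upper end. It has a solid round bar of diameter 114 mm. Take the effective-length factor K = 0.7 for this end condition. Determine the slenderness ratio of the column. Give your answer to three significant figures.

I = πd⁴/64 = π×114⁴/64 = 8.291×10^6 mm⁴
A = 1.021×10^4 mm²;  r_min = √(I/A) = √(8.291×10^6/1.021×10^4) = 28.50 mm
L_e = K·L = 0.7 × 6.23 m = 4.361 m = 4361.0 mm
λ = L_e / r_min = 4361.0 / 28.50 = 153

λ ≈ 153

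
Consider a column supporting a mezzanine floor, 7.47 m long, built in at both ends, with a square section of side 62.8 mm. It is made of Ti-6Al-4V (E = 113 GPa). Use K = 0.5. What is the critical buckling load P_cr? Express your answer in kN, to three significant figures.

I = a⁴/12 = 62.8⁴/12 = 1.296×10^6 mm⁴
I = 1.296×10^6 mm⁴ = 1.296×10^-6 m⁴
Effective length L_e = K·L = 0.5 × 7.47 = 3.735 m
P_cr = π²EI / L_e² = π² × 113×10⁹ × 1.296×10^-6 / 3.735² = 1.036×10^5 N

P_cr ≈ 104 kN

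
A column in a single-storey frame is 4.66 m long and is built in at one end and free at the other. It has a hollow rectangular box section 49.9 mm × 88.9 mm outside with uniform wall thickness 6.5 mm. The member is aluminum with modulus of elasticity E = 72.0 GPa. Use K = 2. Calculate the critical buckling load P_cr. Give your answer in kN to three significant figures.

Inner dimensions: h_i = 88.9 − 2×6.5 = 75.90 mm, b_i = 49.9 − 2×6.5 = 36.90 mm
Weak-axis I_min = (h_o·b_o³ − h_i·b_i³)/12 with b_o = 49.9, b_i = 36.90 mm (shorter outer/inner sides).
I_min = (88.9×49.9³ − 75.90×36.90³)/12 = 6.027×10^5 mm⁴
I = 6.027×10^5 mm⁴ = 6.027×10^-7 m⁴
Effective length L_e = K·L = 2 × 4.66 = 9.320 m
P_cr = π²EI / L_e² = π² × 72.0×10⁹ × 6.027×10^-7 / 9.320² = 4.931×10^3 N

P_cr ≈ 4.93 kN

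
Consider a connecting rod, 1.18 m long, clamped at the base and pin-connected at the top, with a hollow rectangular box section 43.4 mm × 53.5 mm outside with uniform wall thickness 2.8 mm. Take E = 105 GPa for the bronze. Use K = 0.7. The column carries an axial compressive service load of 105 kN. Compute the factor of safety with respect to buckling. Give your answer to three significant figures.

Inner dimensions: h_i = 53.5 − 2×2.8 = 47.90 mm, b_i = 43.4 − 2×2.8 = 37.80 mm
Weak-axis I_min = (h_o·b_o³ − h_i·b_i³)/12 with b_o = 43.4, b_i = 37.80 mm (shorter outer/inner sides).
I_min = (53.5×43.4³ − 47.90×37.80³)/12 = 1.489×10^5 mm⁴
I = 1.489×10^5 mm⁴ = 1.489×10^-7 m⁴
Effective length L_e = K·L = 0.7 × 1.18 = 0.8260 m
P_cr = π²EI / L_e² = π² × 105×10⁹ × 1.489×10^-7 / 0.8260² = 2.261×10^5 N
Factor of safety n = P_cr / P = 226.11 / 105 = 2.15

n ≈ 2.15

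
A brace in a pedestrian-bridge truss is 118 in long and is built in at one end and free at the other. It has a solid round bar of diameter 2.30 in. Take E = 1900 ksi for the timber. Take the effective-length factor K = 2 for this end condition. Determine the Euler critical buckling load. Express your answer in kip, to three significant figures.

P_cr ≈ 0.462 kip

I = πd⁴/64 = π×2.30⁴/64 = 1.374 in⁴
Effective length L_e = K·L = 2 × 118 = 236.0 in
P_cr = π²EI / L_e² = π² × 1900×10³ × 1.374 / 236.0² = 462.5 lb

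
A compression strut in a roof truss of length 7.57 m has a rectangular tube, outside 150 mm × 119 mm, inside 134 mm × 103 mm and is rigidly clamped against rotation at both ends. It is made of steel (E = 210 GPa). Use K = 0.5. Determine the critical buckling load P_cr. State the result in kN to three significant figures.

P_cr ≈ 1280 kN

Weak-axis I_min = (h_o·b_o³ − h_i·b_i³)/12 with b_o = 119, b_i = 103.0 mm (shorter outer/inner sides).
I_min = (150×119³ − 134.0×103.0³)/12 = 8.862×10^6 mm⁴
I = 8.862×10^6 mm⁴ = 8.862×10^-6 m⁴
Effective length L_e = K·L = 0.5 × 7.57 = 3.785 m
P_cr = π²EI / L_e² = π² × 210×10⁹ × 8.862×10^-6 / 3.785² = 1.282×10^6 N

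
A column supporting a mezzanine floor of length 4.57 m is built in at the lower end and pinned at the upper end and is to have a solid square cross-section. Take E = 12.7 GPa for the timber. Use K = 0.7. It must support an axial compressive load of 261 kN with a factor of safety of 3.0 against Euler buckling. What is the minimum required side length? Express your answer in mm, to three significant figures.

Required P_cr = n·P = 3.0 × 261 = 783.0 kN
L_e = K·L = 0.7 × 4.57 = 3.199 m
Required I = P_cr·L_e²/(π²E) = 7.830×10^5 × 3.199² / (π² × 1.27×10^10) = 6.393×10^-5 m⁴
I_req = 6.393×10^7 mm⁴
Solid square: I = a⁴/12  ⇒  a = (12I)^(1/4) = (12×6.393×10^7)^(1/4) = 166 mm

a ≈ 166 mm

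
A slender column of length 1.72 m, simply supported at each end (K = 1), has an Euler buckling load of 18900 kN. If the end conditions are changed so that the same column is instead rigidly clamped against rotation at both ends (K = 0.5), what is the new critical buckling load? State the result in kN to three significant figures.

P_cr ≈ 75600 kN

P_cr ∝ 1/K², so P_cr,new = P_cr,old × (K_old/K_new)² = 18900 × (1/0.5)²
= 18900 × 4.000 = 75600 kN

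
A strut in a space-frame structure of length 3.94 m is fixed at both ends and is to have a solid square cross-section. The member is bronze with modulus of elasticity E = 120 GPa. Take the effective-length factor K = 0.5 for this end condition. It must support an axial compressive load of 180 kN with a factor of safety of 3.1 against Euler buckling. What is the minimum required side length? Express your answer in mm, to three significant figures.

Required P_cr = n·P = 3.1 × 180 = 558.0 kN
L_e = K·L = 0.5 × 3.94 = 1.970 m
Required I = P_cr·L_e²/(π²E) = 5.580×10^5 × 1.970² / (π² × 1.20×10^11) = 1.828×10^-6 m⁴
I_req = 1.828×10^6 mm⁴
Solid square: I = a⁴/12  ⇒  a = (12I)^(1/4) = (12×1.828×10^6)^(1/4) = 68.4 mm

a ≈ 68.4 mm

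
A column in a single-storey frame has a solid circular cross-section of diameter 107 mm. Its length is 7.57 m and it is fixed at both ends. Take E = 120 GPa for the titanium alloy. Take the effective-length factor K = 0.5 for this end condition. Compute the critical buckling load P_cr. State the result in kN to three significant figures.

I = πd⁴/64 = π×107⁴/64 = 6.434×10^6 mm⁴
I = 6.434×10^6 mm⁴ = 6.434×10^-6 m⁴
Effective length L_e = K·L = 0.5 × 7.57 = 3.785 m
P_cr = π²EI / L_e² = π² × 120×10⁹ × 6.434×10^-6 / 3.785² = 5.319×10^5 N

P_cr ≈ 532 kN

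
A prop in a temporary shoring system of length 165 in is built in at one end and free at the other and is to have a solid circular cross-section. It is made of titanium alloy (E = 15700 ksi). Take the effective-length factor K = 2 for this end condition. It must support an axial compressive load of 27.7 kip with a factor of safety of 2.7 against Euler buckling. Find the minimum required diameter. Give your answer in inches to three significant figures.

Required P_cr = n·P = 2.7 × 27.7 = 74.79 kip
L_e = K·L = 2 × 165 = 330.0 in
Required I = P_cr·L_e²/(π²E) = 7.479×10^4 × 330.0² / (π² × 1.57×10^7) = 52.56 in⁴
Solid circle: I = πd⁴/64  ⇒  d = (64I/π)^(1/4) = (64×52.56/π)^(1/4) = 5.72 in

d ≈ 5.72 in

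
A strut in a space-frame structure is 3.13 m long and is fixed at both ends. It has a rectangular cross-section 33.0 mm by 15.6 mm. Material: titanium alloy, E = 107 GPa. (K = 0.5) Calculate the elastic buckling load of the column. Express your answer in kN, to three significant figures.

P_cr ≈ 4.50 kN

Buckling occurs about the weak axis: I_min = h·b³/12 with b = 15.6 mm (the shorter side).
I_min = 33.0×15.6³/12 = 1.044×10^4 mm⁴
I = 1.044×10^4 mm⁴ = 1.044×10^-8 m⁴
Effective length L_e = K·L = 0.5 × 3.13 = 1.565 m
P_cr = π²EI / L_e² = π² × 107×10⁹ × 1.044×10^-8 / 1.565² = 4.502×10^3 N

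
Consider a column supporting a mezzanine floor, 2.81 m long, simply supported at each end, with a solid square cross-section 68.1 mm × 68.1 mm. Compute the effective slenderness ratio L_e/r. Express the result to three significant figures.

λ ≈ 143

For a square r = a/√12 = 68.1/√12 = 19.66 mm
L_e = K·L = 1 × 2.81 m = 2.810 m = 2810.0 mm
λ = L_e / r_min = 2810.0 / 19.66 = 143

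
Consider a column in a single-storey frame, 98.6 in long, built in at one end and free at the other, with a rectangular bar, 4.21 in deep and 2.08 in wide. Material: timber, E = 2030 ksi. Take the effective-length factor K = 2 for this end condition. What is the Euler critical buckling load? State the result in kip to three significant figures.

Buckling occurs about the weak axis: I_min = h·b³/12 with b = 2.08 in (the shorter side).
I_min = 4.21×2.08³/12 = 3.157 in⁴
Effective length L_e = K·L = 2 × 98.6 = 197.2 in
P_cr = π²EI / L_e² = π² × 2030×10³ × 3.157 / 197.2² = 1.627×10^3 lb

P_cr ≈ 1.63 kip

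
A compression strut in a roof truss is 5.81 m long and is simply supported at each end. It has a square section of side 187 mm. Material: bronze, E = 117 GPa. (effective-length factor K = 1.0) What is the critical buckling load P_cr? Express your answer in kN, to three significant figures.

I = a⁴/12 = 187⁴/12 = 1.019×10^8 mm⁴
I = 1.019×10^8 mm⁴ = 1.019×10^-4 m⁴
Effective length L_e = K·L = 1 × 5.81 = 5.810 m
P_cr = π²EI / L_e² = π² × 117×10⁹ × 1.019×10^-4 / 5.810² = 3.486×10^6 N

P_cr ≈ 3490 kN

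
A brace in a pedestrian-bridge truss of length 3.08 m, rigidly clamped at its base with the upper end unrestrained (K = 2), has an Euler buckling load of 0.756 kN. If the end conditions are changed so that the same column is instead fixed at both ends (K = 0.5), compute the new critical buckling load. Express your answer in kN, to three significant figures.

P_cr ≈ 12.1 kN

P_cr ∝ 1/K², so P_cr,new = P_cr,old × (K_old/K_new)² = 0.756 × (2/0.5)²
= 0.756 × 16.00 = 12.1 kN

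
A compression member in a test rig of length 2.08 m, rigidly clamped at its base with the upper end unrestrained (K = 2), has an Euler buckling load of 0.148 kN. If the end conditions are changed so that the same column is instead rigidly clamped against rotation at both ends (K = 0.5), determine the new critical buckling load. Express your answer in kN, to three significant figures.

P_cr ∝ 1/K², so P_cr,new = P_cr,old × (K_old/K_new)² = 0.148 × (2/0.5)²
= 0.148 × 16.00 = 2.37 kN

P_cr ≈ 2.37 kN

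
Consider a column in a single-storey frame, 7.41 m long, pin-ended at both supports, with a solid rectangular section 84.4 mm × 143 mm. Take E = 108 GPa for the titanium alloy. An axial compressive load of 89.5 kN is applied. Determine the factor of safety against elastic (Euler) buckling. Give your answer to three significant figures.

n ≈ 1.55

Buckling occurs about the weak axis: I_min = h·b³/12 with b = 84.4 mm (the shorter side).
I_min = 143×84.4³/12 = 7.164×10^6 mm⁴
I = 7.164×10^6 mm⁴ = 7.164×10^-6 m⁴
Effective length L_e = K·L = 1 × 7.41 = 7.410 m
P_cr = π²EI / L_e² = π² × 108×10⁹ × 7.164×10^-6 / 7.410² = 1.391×10^5 N
Factor of safety n = P_cr / P = 139.08 / 89.5 = 1.55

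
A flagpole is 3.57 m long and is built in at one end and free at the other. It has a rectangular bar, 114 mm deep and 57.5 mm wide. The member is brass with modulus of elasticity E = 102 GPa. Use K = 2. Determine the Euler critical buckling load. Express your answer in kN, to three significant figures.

P_cr ≈ 35.7 kN

Buckling occurs about the weak axis: I_min = h·b³/12 with b = 57.5 mm (the shorter side).
I_min = 114×57.5³/12 = 1.806×10^6 mm⁴
I = 1.806×10^6 mm⁴ = 1.806×10^-6 m⁴
Effective length L_e = K·L = 2 × 3.57 = 7.140 m
P_cr = π²EI / L_e² = π² × 102×10⁹ × 1.806×10^-6 / 7.140² = 3.566×10^4 N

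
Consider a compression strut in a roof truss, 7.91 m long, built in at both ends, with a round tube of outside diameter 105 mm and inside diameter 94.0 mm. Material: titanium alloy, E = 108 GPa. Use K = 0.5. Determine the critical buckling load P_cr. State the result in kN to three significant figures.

P_cr ≈ 145 kN

d_o = 105 mm, d_i = 94.0 mm
I = π(d_o⁴ − d_i⁴)/64 = π(105⁴ − 94.00⁴)/64 = 2.134×10^6 mm⁴
I = 2.134×10^6 mm⁴ = 2.134×10^-6 m⁴
Effective length L_e = K·L = 0.5 × 7.91 = 3.955 m
P_cr = π²EI / L_e² = π² × 108×10⁹ × 2.134×10^-6 / 3.955² = 1.454×10^5 N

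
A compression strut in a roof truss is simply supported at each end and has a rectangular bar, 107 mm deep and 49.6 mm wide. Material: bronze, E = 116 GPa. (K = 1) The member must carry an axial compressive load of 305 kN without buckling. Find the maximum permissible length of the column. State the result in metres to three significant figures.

L_max ≈ 2.02 m

Buckling occurs about the weak axis: I_min = h·b³/12 with b = 49.6 mm (the shorter side).
I_min = 107×49.6³/12 = 1.088×10^6 mm⁴
I = 1.088×10^-6 m⁴
At the buckling limit P_cr = P = 3.050×10^5 N
From P_cr = π²EI/(K·L)²:  L = (1/K)·√(π²EI/P_cr) = (1/1)·√(π²×1.16×10^11×1.088×10^-6/3.050×10^5)
L = 2.02 m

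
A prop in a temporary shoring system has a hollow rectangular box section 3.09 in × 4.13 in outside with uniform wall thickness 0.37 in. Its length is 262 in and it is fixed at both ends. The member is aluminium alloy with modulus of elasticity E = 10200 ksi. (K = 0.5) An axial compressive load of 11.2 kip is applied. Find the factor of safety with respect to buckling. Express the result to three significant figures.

n ≈ 3.40

Inner dimensions: h_i = 4.13 − 2×0.37 = 3.390 in, b_i = 3.09 − 2×0.37 = 2.350 in
Weak-axis I_min = (h_o·b_o³ − h_i·b_i³)/12 with b_o = 3.09, b_i = 2.350 in (shorter outer/inner sides).
I_min = (4.13×3.09³ − 3.390×2.350³)/12 = 6.488 in⁴
Effective length L_e = K·L = 0.5 × 262 = 131.0 in
P_cr = π²EI / L_e² = π² × 10200×10³ × 6.488 / 131.0² = 3.806×10^4 lb
Factor of safety n = P_cr / P = 38.059 / 11.2 = 3.40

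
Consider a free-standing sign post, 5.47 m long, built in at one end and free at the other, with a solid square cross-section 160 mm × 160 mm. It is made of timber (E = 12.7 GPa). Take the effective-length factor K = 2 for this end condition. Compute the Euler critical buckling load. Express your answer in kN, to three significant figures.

I = a⁴/12 = 160⁴/12 = 5.461×10^7 mm⁴
I = 5.461×10^7 mm⁴ = 5.461×10^-5 m⁴
Effective length L_e = K·L = 2 × 5.47 = 10.94 m
P_cr = π²EI / L_e² = π² × 12.7×10⁹ × 5.461×10^-5 / 10.94² = 5.720×10^4 N

P_cr ≈ 57.2 kN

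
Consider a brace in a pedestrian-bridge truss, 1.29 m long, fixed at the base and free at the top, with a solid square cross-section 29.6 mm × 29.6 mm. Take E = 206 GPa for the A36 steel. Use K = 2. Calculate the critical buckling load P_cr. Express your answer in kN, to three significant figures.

P_cr ≈ 19.5 kN

I = a⁴/12 = 29.6⁴/12 = 6.397×10^4 mm⁴
I = 6.397×10^4 mm⁴ = 6.397×10^-8 m⁴
Effective length L_e = K·L = 2 × 1.29 = 2.580 m
P_cr = π²EI / L_e² = π² × 206×10⁹ × 6.397×10^-8 / 2.580² = 1.954×10^4 N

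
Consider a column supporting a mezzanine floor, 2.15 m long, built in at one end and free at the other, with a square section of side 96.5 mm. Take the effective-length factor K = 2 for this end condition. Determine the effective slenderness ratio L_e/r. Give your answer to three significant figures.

I = a⁴/12 = 96.5⁴/12 = 7.227×10^6 mm⁴
A = 9.312×10^3 mm²;  r_min = √(I/A) = √(7.227×10^6/9.312×10^3) = 27.86 mm
L_e = K·L = 2 × 2.15 m = 4.300 m = 4300.0 mm
λ = L_e / r_min = 4300.0 / 27.86 = 154

λ ≈ 154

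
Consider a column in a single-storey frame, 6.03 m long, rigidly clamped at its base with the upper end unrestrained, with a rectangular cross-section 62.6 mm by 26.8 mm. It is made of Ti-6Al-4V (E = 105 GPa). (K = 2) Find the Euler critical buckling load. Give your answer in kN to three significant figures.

Buckling occurs about the weak axis: I_min = h·b³/12 with b = 26.8 mm (the shorter side).
I_min = 62.6×26.8³/12 = 1.004×10^5 mm⁴
I = 1.004×10^5 mm⁴ = 1.004×10^-7 m⁴
Effective length L_e = K·L = 2 × 6.03 = 12.06 m
P_cr = π²EI / L_e² = π² × 105×10⁹ × 1.004×10^-7 / 12.06² = 715.5 N

P_cr ≈ 0.715 kN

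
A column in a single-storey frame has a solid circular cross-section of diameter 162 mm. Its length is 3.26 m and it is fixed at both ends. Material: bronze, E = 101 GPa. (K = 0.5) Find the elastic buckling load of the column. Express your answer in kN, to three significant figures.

P_cr ≈ 12700 kN

I = πd⁴/64 = π×162⁴/64 = 3.381×10^7 mm⁴
I = 3.381×10^7 mm⁴ = 3.381×10^-5 m⁴
Effective length L_e = K·L = 0.5 × 3.26 = 1.630 m
P_cr = π²EI / L_e² = π² × 101×10⁹ × 3.381×10^-5 / 1.630² = 1.268×10^7 N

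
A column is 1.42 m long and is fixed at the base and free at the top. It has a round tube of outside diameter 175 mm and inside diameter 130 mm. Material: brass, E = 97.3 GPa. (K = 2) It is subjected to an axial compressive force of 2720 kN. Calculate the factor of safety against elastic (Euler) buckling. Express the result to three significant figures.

d_o = 175 mm, d_i = 130 mm
I = π(d_o⁴ − d_i⁴)/64 = π(175⁴ − 130.0⁴)/64 = 3.202×10^7 mm⁴
I = 3.202×10^7 mm⁴ = 3.202×10^-5 m⁴
Effective length L_e = K·L = 2 × 1.42 = 2.840 m
P_cr = π²EI / L_e² = π² × 97.3×10⁹ × 3.202×10^-5 / 2.840² = 3.812×10^6 N
Factor of safety n = P_cr / P = 3812.2 / 2720 = 1.40

n ≈ 1.40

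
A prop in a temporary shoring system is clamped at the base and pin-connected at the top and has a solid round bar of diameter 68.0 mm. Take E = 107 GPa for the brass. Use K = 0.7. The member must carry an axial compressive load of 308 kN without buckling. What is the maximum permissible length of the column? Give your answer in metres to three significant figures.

L_max ≈ 2.71 m

I = πd⁴/64 = π×68.0⁴/64 = 1.050×10^6 mm⁴
I = 1.050×10^-6 m⁴
At the buckling limit P_cr = P = 3.080×10^5 N
From P_cr = π²EI/(K·L)²:  L = (1/K)·√(π²EI/P_cr) = (1/0.7)·√(π²×1.07×10^11×1.050×10^-6/3.080×10^5)
L = 2.71 m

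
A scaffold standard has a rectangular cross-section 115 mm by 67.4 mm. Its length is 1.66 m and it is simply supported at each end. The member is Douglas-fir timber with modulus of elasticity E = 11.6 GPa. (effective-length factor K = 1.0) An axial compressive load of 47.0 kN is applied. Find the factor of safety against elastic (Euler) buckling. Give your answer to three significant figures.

Buckling occurs about the weak axis: I_min = h·b³/12 with b = 67.4 mm (the shorter side).
I_min = 115×67.4³/12 = 2.934×10^6 mm⁴
I = 2.934×10^6 mm⁴ = 2.934×10^-6 m⁴
Effective length L_e = K·L = 1 × 1.66 = 1.660 m
P_cr = π²EI / L_e² = π² × 11.6×10⁹ × 2.934×10^-6 / 1.660² = 1.219×10^5 N
Factor of safety n = P_cr / P = 121.91 / 47.0 = 2.59

n ≈ 2.59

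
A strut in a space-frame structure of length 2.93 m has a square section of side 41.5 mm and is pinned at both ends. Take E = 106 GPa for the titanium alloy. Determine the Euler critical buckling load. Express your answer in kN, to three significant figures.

I = a⁴/12 = 41.5⁴/12 = 2.472×10^5 mm⁴
I = 2.472×10^5 mm⁴ = 2.472×10^-7 m⁴
Effective length L_e = K·L = 1 × 2.93 = 2.930 m
P_cr = π²EI / L_e² = π² × 106×10⁹ × 2.472×10^-7 / 2.930² = 3.012×10^4 N

P_cr ≈ 30.1 kN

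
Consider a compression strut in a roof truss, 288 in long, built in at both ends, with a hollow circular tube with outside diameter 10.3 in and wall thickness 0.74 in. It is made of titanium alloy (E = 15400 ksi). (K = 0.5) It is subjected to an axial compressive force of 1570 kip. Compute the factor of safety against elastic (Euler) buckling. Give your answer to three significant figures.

Inner diameter d_i = 10.3 − 2×0.74 = 8.820 in
I = π(d_o⁴ − d_i⁴)/64 = π(10.3⁴ − 8.820⁴)/64 = 255.4 in⁴
Effective length L_e = K·L = 0.5 × 288 = 144.0 in
P_cr = π²EI / L_e² = π² × 15400×10³ × 255.4 / 144.0² = 1.872×10^6 lb
Factor of safety n = P_cr / P = 1872.2 / 1570 = 1.19

n ≈ 1.19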